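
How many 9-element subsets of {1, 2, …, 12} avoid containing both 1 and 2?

100

All 9-subsets: C(12,9) = 220. Those containing both fixed elements: C(10,7) = 120.
220 − 120 = 100.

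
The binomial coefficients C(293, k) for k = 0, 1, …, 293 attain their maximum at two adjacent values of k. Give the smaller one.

146

For odd n = 293, C(293,k) peaks at k = (n−1)/2 and (n+1)/2; the smaller is 146.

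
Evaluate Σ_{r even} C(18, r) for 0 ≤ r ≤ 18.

131072

Half of (1+1)^18 + (1−1)^18 gives the even-index sum: 2^17 = 131072.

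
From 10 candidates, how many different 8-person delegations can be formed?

45

This is C(10,8) = 45.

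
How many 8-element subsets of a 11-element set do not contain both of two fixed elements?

All 8-subsets: C(11,8) = 165. Those containing both fixed elements: C(9,6) = 84.
165 − 84 = 81.

81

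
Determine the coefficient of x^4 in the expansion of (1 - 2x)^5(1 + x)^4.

-39

Coefficient of x^4 = Σ_{j} C(5,j)·(-2)^j·C(4,4-j)·1^(4-j) for j from 0 to 4.
= 1 + (-40) + 240 + (-320) + 80 = -39.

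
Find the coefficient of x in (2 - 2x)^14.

-229376

The general term is C(14,j)·(2)^j·(-2x)^(14-j); the x^1 term has j = 13.
C(14,13) = 14.
Coefficient = C(14,13) · 2^13 · (-2)^1 = 14 · 8192 · (-2) = -229376.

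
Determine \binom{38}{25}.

C(38,25) = C(38,13) by symmetry.
C(38,13) = (38·37·36·35·34·33·32·31·30·29·28·27·26) / 13! = 33719008124158156800 / 6227020800 = 5414950296.

5414950296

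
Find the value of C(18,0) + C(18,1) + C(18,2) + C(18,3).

1 + 18 + 153 + 816 = 988.

988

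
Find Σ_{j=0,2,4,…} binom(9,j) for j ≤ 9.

256

Even-j terms of row 9 sum to 2^8 = 256.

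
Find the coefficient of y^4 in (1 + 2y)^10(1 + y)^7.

14595

Coefficient of y^4 = Σ_{j} C(10,j)·2^j·C(7,4-j)·1^(4-j) for j from 0 to 4.
= 35 + 700 + 3780 + 6720 + 3360 = 14595.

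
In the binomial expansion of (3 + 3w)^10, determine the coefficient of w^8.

2657205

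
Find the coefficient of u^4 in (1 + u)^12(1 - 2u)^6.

Coefficient of u^4 = Σ_{j} C(12,j)·1^j·C(6,4-j)·(-2)^(4-j) for j from 0 to 4.
= 240 + (-1920) + 3960 + (-2640) + 495 = 135.

135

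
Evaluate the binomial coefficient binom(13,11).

C(13,11) = C(13,2) by symmetry.
C(13,2) = (13·12) / 2! = 156 / 2 = 78.

78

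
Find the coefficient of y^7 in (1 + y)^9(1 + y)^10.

50388

Coefficient of y^7 = Σ_{j} C(9,j)·C(10,7-j) for j from 0 to 7.
= 120 + 1890 + 9072 + 17640 + 15120 + 5670 + 840 + 36 = 50388.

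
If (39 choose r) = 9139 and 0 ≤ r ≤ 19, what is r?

C(39,r) increases on 0 ≤ r ≤ 19. C(39,2) = 741 and C(39,3) = 9139, so r = 3.

3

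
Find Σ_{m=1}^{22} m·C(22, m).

Since m·C(22,m) = 22·C(21,m−1), the sum is 22·2^21 = 22·2097152 = 46137344.

46137344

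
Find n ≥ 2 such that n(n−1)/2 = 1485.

55

n(n−1)/2 = 1485 ⇒ n(n−1) = 2970. Since 55·54 = 2970, n = 55.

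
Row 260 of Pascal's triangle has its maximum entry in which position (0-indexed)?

130

C(260,k) is maximized at k = 260/2 = 130.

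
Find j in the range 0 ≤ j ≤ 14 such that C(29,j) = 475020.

C(29,j) increases on 0 ≤ j ≤ 14. C(29,5) = 118755 and C(29,6) = 475020, so j = 6.

6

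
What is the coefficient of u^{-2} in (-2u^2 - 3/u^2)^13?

-240185088

General term: C(13,j)·(-2u^2)^j·(-3/u^2)^(13-j), with u-exponent 2j − 2(13−j) = 4j − 26.
Set 4j − 26 = -2: j = 6.
C(13,6) = 1716; (-2)^6 = 64; (-3)^7 = -2187.
Coefficient = 1716 · 64 · (-2187) = -240185088.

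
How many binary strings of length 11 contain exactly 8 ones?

165

Choose the 8 positions: C(11,8) = 165.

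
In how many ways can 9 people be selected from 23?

This is C(23,9) = 817190.

817190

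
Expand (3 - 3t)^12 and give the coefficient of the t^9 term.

-116917020

The general term is C(12,j)·(3)^j·(-3t)^(12-j); the t^9 term has j = 3.
C(12,3) = 220.
Coefficient = C(12,3) · 3^3 · (-3)^9 = 220 · 27 · (-19683) = -116917020.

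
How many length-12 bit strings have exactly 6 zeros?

Choose the 6 positions: C(12,6) = 924.

924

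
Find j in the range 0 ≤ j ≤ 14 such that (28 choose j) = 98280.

C(28,j) increases on 0 ≤ j ≤ 14. C(28,4) = 20475 and C(28,5) = 98280, so j = 5.

5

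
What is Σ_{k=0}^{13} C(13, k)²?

10400600

By Vandermonde's identity, Σ C(13,k)² = C(26,13) = 10400600.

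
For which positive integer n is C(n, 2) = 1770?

n(n−1)/2 = 1770 ⇒ n(n−1) = 3540. Since 60·59 = 3540, n = 60.

60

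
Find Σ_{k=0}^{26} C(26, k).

67108864

The entries of row 26 sum to 2^26 = 67108864.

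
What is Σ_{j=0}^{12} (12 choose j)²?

Σ C(12,j)² is the coefficient of x^12 in (1+x)^12(1+x)^12 = (1+x)^24, i.e. C(24,12) = 2704156.

2704156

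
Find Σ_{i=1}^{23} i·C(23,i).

96468992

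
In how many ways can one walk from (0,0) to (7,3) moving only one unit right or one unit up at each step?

120

Each path is a sequence of 10 steps with 7 rights: C(10,7) = 120.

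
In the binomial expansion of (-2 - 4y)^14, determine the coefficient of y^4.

262406144

The general term is C(14,j)·(-2)^j·(-4y)^(14-j); the y^4 term has j = 10.
C(14,10) = 1001.
Coefficient = C(14,10) · (-2)^10 · (-4)^4 = 1001 · 1024 · 256 = 262406144.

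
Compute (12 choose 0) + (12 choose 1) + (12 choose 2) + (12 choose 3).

1 + 12 + 66 + 220 = 299.

299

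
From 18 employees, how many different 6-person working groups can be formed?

This is C(18,6) = 18564.

18564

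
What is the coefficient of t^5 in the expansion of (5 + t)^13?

502734375

The general term is C(13,j)·(5)^j·(t)^(13-j); the t^5 term has j = 8.
C(13,8) = 1287.
Coefficient = C(13,8) · 5^8 = 1287 · 390625 = 502734375.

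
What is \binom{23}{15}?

490314

C(23,15) = C(23,8) by symmetry.
C(23,8) = (23·22·21·20·19·18·17·16) / 8! = 19769460480 / 40320 = 490314.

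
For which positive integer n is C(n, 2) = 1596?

n(n−1)/2 = 1596 ⇒ n(n−1) = 3192. Since 57·56 = 3192, n = 57.

57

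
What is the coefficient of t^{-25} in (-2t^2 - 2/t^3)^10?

General term: C(10,j)·(-2t^2)^j·(-2/t^3)^(10-j), with t-exponent 2j − 3(10−j) = 5j − 30.
Set 5j − 30 = -25: j = 1.
C(10,1) = 10; (-2)^1 = -2; (-2)^9 = -512.
Coefficient = 10 · (-2) · (-512) = 10240.

10240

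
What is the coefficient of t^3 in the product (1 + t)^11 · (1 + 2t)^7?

2139

Coefficient of t^3 = Σ_{j} C(11,j)·1^j·C(7,3-j)·2^(3-j) for j from 0 to 3.
= 280 + 924 + 770 + 165 = 2139.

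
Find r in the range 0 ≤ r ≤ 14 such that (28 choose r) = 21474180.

C(28,r) increases on 0 ≤ r ≤ 14. C(28,10) = 13123110 and C(28,11) = 21474180, so r = 11.

11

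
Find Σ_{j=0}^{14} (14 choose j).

16384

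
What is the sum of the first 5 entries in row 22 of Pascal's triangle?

9109

1 + 22 + 231 + 1540 + 7315 = 9109.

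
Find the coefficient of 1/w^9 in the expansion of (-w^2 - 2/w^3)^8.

General term: C(8,j)·(-w^2)^j·(-2/w^3)^(8-j), with w-exponent 2j − 3(8−j) = 5j − 24.
Set 5j − 24 = -9: j = 3.
C(8,3) = 56; (-1)^3 = -1; (-2)^5 = -32.
Coefficient = 56 · (-1) · (-32) = 1792.

1792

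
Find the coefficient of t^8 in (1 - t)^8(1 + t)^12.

-238

Coefficient of t^8 = Σ_{j} C(8,j)·(-1)^j·C(12,8-j)·1^(8-j) for j from 0 to 8.
= 495 + (-6336) + 25872 + (-44352) + 34650 + (-12320) + 1848 + (-96) + 1 = -238.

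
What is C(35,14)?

C(35,14) = (35·34·33·32·31·30·29·28·27·26·25·24·23·22) / 14! = 202250096145377280000 / 87178291200 = 2319959400.

2319959400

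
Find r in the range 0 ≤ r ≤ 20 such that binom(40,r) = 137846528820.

C(40,r) increases on 0 ≤ r ≤ 20. C(40,19) = 131282408400 and C(40,20) = 137846528820, so r = 20.

20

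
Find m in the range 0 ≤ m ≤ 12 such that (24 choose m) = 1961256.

C(24,m) increases on 0 ≤ m ≤ 12. C(24,9) = 1307504 and C(24,10) = 1961256, so m = 10.

10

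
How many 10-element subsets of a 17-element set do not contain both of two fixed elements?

All 10-subsets: C(17,10) = 19448. Those containing both fixed elements: C(15,8) = 6435.
19448 − 6435 = 13013.

13013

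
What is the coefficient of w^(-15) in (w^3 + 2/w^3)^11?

General term: C(11,j)·(w^3)^j·(2/w^3)^(11-j), with w-exponent 3j − 3(11−j) = 6j − 33.
Set 6j − 33 = -15: j = 3.
C(11,3) = 165; 1^3 = 1; 2^8 = 256.
Coefficient = 165 · 1 · 256 = 42240.

42240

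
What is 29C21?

C(29,21) = C(29,8) by symmetry.
C(29,8) = (29·28·27·26·25·24·23·22) / 8! = 173059286400 / 40320 = 4292145.

4292145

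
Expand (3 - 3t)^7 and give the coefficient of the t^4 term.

76545

The general term is C(7,j)·(3)^j·(-3t)^(7-j); the t^4 term has j = 3.
C(7,3) = 35.
Coefficient = C(7,3) · 3^3 · (-3)^4 = 35 · 27 · 81 = 76545.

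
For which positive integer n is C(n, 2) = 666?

n(n−1)/2 = 666 ⇒ n(n−1) = 1332. Since 37·36 = 1332, n = 37.

37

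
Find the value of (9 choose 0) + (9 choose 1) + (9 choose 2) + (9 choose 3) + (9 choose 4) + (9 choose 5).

382

1 + 9 + 36 + 84 + 126 + 126 = 382.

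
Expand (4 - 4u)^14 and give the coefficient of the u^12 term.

24427626496

The general term is C(14,j)·(4)^j·(-4u)^(14-j); the u^12 term has j = 2.
C(14,2) = 91.
Coefficient = C(14,2) · 4^2 · (-4)^12 = 91 · 16 · 16777216 = 24427626496.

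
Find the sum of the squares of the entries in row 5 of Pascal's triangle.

252

Σ C(5,i)² is the coefficient of x^5 in (1+x)^5(1+x)^5 = (1+x)^10, i.e. C(10,5) = 252.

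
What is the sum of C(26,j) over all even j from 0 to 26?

Half of (1+1)^26 + (1−1)^26 gives the even-index sum: 2^25 = 33554432.

33554432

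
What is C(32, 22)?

64512240

C(32,22) = C(32,10) by symmetry.
C(32,10) = (32·31·30·29·28·27·26·25·24·23) / 10! = 234102016512000 / 3628800 = 64512240.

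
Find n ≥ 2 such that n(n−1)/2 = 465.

31

n(n−1)/2 = 465 ⇒ n(n−1) = 930. Since 31·30 = 930, n = 31.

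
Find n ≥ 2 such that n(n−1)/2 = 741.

39

n(n−1)/2 = 741 ⇒ n(n−1) = 1482. Since 39·38 = 1482, n = 39.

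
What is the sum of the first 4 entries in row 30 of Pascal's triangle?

1 + 30 + 435 + 4060 = 4526.

4526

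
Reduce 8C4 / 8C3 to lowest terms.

C(n,k+1)/C(n,k) = (n−k)/(k+1) = (8−3)/(3+1) = 5/4.

5/4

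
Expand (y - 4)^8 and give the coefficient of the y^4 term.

17920

The general term is C(8,j)·(y)^j·(-4)^(8-j); the y^4 term has j = 4.
C(8,4) = 70.
Coefficient = C(8,4) · (-4)^4 = 70 · 256 = 17920.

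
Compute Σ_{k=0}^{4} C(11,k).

562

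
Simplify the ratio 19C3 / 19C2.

C(n,k+1)/C(n,k) = (n−k)/(k+1) = (19−2)/(2+1) = 17/3.

17/3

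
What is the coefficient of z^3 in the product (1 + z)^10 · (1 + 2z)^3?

518

Coefficient of z^3 = Σ_{j} C(10,j)·1^j·C(3,3-j)·2^(3-j) for j from 0 to 3.
= 8 + 120 + 270 + 120 = 518.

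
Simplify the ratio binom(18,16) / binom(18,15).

3/16

C(n,k+1)/C(n,k) = (n−k)/(k+1) = (18−15)/(15+1) = 3/16.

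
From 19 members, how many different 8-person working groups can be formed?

This is C(19,8) = 75582.

75582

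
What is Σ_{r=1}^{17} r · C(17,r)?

1114112

Since r·C(17,r) = 17·C(16,r−1), the sum is 17·2^16 = 17·65536 = 1114112.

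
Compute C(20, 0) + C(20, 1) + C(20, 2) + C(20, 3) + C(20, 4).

1 + 20 + 190 + 1140 + 4845 = 6196.

6196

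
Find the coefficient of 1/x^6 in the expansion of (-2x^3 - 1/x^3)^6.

60

General term: C(6,j)·(-2x^3)^j·(-1/x^3)^(6-j), with x-exponent 3j − 3(6−j) = 6j − 18.
Set 6j − 18 = -6: j = 2.
C(6,2) = 15; (-2)^2 = 4; (-1)^4 = 1.
Coefficient = 15 · 4 · 1 = 60.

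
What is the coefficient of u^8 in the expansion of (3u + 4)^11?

The general term is C(11,j)·(3u)^j·(4)^(11-j); the u^8 term has j = 8.
C(11,8) = 165.
Coefficient = C(11,8) · 3^8 · 4^3 = 165 · 6561 · 64 = 69284160.

69284160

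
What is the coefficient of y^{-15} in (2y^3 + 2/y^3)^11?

General term: C(11,j)·(2y^3)^j·(2/y^3)^(11-j), with y-exponent 3j − 3(11−j) = 6j − 33.
Set 6j − 33 = -15: j = 3.
C(11,3) = 165; 2^3 = 8; 2^8 = 256.
Coefficient = 165 · 8 · 256 = 337920.

337920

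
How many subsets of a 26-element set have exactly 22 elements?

14950

Choose the 22 positions: C(26,22) = 14950.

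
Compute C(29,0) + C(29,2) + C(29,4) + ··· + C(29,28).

268435456

Half of (1+1)^29 + (1−1)^29 gives the even-index sum: 2^28 = 268435456.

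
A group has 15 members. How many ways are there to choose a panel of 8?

This is C(15,8) = 6435.

6435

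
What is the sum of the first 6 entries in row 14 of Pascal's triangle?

3473

1 + 14 + 91 + 364 + 1001 + 2002 = 3473.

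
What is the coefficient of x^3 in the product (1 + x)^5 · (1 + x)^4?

Coefficient of x^3 = Σ_{j} C(5,j)·C(4,3-j) for j from 0 to 3.
= 4 + 30 + 40 + 10 = 84.

84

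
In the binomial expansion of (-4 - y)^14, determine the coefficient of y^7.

56229888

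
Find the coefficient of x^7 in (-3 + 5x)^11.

The general term is C(11,j)·(-3)^j·(5x)^(11-j); the x^7 term has j = 4.
C(11,4) = 330.
Coefficient = C(11,4) · (-3)^4 · 5^7 = 330 · 81 · 78125 = 2088281250.

2088281250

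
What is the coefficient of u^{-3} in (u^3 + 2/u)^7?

General term: C(7,j)·(u^3)^j·(2/u)^(7-j), with u-exponent 3j − 1(7−j) = 4j − 7.
Set 4j − 7 = -3: j = 1.
C(7,1) = 7; 1^1 = 1; 2^6 = 64.
Coefficient = 7 · 1 · 64 = 448.

448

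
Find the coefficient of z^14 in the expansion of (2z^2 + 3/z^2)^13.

General term: C(13,j)·(2z^2)^j·(3/z^2)^(13-j), with z-exponent 2j − 2(13−j) = 4j − 26.
Set 4j − 26 = 14: j = 10.
C(13,10) = 286; 2^10 = 1024; 3^3 = 27.
Coefficient = 286 · 1024 · 27 = 7907328.

7907328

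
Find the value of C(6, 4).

C(6,4) = C(6,2) by symmetry.
C(6,2) = (6·5) / 2! = 30 / 2 = 15.

15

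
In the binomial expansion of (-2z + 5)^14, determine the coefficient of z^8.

The general term is C(14,j)·(-2z)^j·(5)^(14-j); the z^8 term has j = 8.
C(14,8) = 3003.
Coefficient = C(14,8) · (-2)^8 · 5^6 = 3003 · 256 · 15625 = 12012000000.

12012000000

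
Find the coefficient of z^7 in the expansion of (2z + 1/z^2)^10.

5120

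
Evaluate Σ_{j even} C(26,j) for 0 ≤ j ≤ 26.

Half of (1+1)^26 + (1−1)^26 gives the even-index sum: 2^25 = 33554432.

33554432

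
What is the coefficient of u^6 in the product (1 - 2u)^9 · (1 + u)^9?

Coefficient of u^6 = Σ_{j} C(9,j)·(-2)^j·C(9,6-j)·1^(6-j) for j from 0 to 6.
= 84 + (-2268) + 18144 + (-56448) + 72576 + (-36288) + 5376 = 1176.

1176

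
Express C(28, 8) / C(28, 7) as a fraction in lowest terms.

21/8

C(n,k+1)/C(n,k) = (n−k)/(k+1) = (28−7)/(7+1) = 21/8.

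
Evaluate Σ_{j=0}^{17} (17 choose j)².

2333606220

Σ C(17,j)² is the coefficient of x^17 in (1+x)^17(1+x)^17 = (1+x)^34, i.e. C(34,17) = 2333606220.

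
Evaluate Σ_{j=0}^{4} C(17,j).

3214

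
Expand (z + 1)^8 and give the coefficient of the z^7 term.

The general term is C(8,j)·(z)^j·(1)^(8-j); the z^7 term has j = 7.
C(8,7) = 8.
Coefficient = C(8,7) = 8.

8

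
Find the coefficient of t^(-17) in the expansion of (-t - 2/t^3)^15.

-1647360

General term: C(15,j)·(-t)^j·(-2/t^3)^(15-j), with t-exponent 1j − 3(15−j) = 4j − 45.
Set 4j − 45 = -17: j = 7.
C(15,7) = 6435; (-1)^7 = -1; (-2)^8 = 256.
Coefficient = 6435 · (-1) · 256 = -1647360.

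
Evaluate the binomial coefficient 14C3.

364

C(14,3) = (14·13·12) / 3! = 2184 / 6 = 364.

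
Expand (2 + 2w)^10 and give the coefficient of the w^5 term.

258048

The general term is C(10,j)·(2)^j·(2w)^(10-j); the w^5 term has j = 5.
C(10,5) = 252.
Coefficient = C(10,5) · 2^5 · 2^5 = 252 · 32 · 32 = 258048.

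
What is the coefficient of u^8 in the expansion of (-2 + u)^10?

180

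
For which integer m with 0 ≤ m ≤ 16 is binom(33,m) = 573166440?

C(33,m) increases on 0 ≤ m ≤ 16. C(33,12) = 354817320 and C(33,13) = 573166440, so m = 13.

13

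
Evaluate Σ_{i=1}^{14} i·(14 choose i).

114688

Since i·C(14,i) = 14·C(13,i−1), the sum is 14·2^13 = 14·8192 = 114688.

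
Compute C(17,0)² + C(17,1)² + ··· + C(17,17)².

2333606220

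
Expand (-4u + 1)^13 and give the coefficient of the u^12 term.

218103808

The general term is C(13,j)·(-4u)^j·(1)^(13-j); the u^12 term has j = 12.
C(13,12) = 13.
Coefficient = C(13,12) · (-4)^12 = 13 · 16777216 = 218103808.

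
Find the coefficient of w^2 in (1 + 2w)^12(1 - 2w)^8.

-8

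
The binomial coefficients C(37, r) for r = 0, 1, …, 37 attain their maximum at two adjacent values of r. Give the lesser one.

For odd n = 37, C(37,r) peaks at r = (n−1)/2 and (n+1)/2; the lesser is 18.

18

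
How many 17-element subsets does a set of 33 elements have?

C(33,17) = C(33,16) by symmetry.
C(33,16) = (33·32·31·30·29·28·27·26·25·24·23·22·21·20·19·18) / 16! = 24412776311194951680000 / 20922789888000 = 1166803110.

1166803110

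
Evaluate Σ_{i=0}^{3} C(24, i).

2325

1 + 24 + 276 + 2024 = 2325.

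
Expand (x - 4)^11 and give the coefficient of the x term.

11534336

The general term is C(11,j)·(x)^j·(-4)^(11-j); the x^1 term has j = 1.
C(11,1) = 11.
Coefficient = C(11,1) · (-4)^10 = 11 · 1048576 = 11534336.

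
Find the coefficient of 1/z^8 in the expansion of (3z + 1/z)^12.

594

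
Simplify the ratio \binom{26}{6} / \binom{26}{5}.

7/2

C(n,k+1)/C(n,k) = (n−k)/(k+1) = (26−5)/(5+1) = 21/6 = 7/2.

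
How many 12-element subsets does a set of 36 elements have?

C(36,12) = (36·35·34·33·32·31·30·29·28·27·26·25) / 12! = 599555620984320000 / 479001600 = 1251677700.

1251677700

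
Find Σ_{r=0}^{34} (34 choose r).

17179869184

The entries of row 34 sum to 2^34 = 17179869184.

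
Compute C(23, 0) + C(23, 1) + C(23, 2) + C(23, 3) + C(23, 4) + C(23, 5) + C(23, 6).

1 + 23 + 253 + 1771 + 8855 + 33649 + 100947 = 145499.

145499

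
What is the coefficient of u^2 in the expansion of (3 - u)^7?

5103

The general term is C(7,j)·(3)^j·(-u)^(7-j); the u^2 term has j = 5.
C(7,5) = 21.
Coefficient = C(7,5) · 3^5 = 21 · 243 = 5103.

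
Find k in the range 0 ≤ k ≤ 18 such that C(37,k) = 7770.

C(37,k) increases on 0 ≤ k ≤ 18. C(37,2) = 666 and C(37,3) = 7770, so k = 3.

3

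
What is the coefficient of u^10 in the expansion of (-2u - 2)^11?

-22528

The general term is C(11,j)·(-2u)^j·(-2)^(11-j); the u^10 term has j = 10.
C(11,10) = 11.
Coefficient = C(11,10) · (-2)^10 · (-2)^1 = 11 · 1024 · (-2) = -22528.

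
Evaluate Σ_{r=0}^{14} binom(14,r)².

Σ C(14,r)² is the coefficient of x^14 in (1+x)^14(1+x)^14 = (1+x)^28, i.e. C(28,14) = 40116600.

40116600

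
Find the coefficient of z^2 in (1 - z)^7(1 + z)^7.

-7

Coefficient of z^2 = Σ_{j} C(7,j)·(-1)^j·C(7,2-j)·1^(2-j) for j from 0 to 2.
= 21 + (-49) + 21 = -7.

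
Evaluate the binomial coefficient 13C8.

1287

C(13,8) = C(13,5) by symmetry.
C(13,5) = (13·12·11·10·9) / 5! = 154440 / 120 = 1287.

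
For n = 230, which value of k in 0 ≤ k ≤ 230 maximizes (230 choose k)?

C(230,k) is maximized at k = 230/2 = 115.

115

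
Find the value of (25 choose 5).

53130

C(25,5) = (25·24·23·22·21) / 5! = 6375600 / 120 = 53130.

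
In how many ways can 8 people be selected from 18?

This is C(18,8) = 43758.

43758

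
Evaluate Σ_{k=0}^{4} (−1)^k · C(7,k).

15

The partial alternating sum Σ_{k=0}^{4} (−1)^k C(7,k) = (−1)^4 C(6,4) = 15.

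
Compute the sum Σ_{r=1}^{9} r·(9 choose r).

Since r·C(9,r) = 9·C(8,r−1), the sum is 9·2^8 = 9·256 = 2304.

2304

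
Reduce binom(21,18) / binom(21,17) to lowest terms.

2/9

C(n,k+1)/C(n,k) = (n−k)/(k+1) = (21−17)/(17+1) = 4/18 = 2/9.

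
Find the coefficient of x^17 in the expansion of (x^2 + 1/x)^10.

10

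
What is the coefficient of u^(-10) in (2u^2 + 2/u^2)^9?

General term: C(9,j)·(2u^2)^j·(2/u^2)^(9-j), with u-exponent 2j − 2(9−j) = 4j − 18.
Set 4j − 18 = -10: j = 2.
C(9,2) = 36; 2^2 = 4; 2^7 = 128.
Coefficient = 36 · 4 · 128 = 18432.

18432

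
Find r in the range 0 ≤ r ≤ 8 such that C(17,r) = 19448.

7

C(17,r) increases on 0 ≤ r ≤ 8. C(17,6) = 12376 and C(17,7) = 19448, so r = 7.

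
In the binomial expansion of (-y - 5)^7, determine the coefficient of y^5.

The general term is C(7,j)·(-y)^j·(-5)^(7-j); the y^5 term has j = 5.
C(7,5) = 21.
Coefficient = C(7,5) · (-1)^5 · (-5)^2 = 21 · (-1) · 25 = -525.

-525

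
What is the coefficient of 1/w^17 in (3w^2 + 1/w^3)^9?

324

General term: C(9,j)·(3w^2)^j·(1/w^3)^(9-j), with w-exponent 2j − 3(9−j) = 5j − 27.
Set 5j − 27 = -17: j = 2.
C(9,2) = 36; 3^2 = 9; 1^7 = 1.
Coefficient = 36 · 9 · 1 = 324.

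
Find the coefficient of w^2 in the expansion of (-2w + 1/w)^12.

-101376

General term: C(12,j)·(-2w)^j·(1/w)^(12-j), with w-exponent 1j − 1(12−j) = 2j − 12.
Set 2j − 12 = 2: j = 7.
C(12,7) = 792; (-2)^7 = -128; 1^5 = 1.
Coefficient = 792 · (-128) · 1 = -101376.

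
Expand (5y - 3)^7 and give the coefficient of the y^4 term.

-590625

The general term is C(7,j)·(5y)^j·(-3)^(7-j); the y^4 term has j = 4.
C(7,4) = 35.
Coefficient = C(7,4) · 5^4 · (-3)^3 = 35 · 625 · (-27) = -590625.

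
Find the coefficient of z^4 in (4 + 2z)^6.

3840

The general term is C(6,j)·(4)^j·(2z)^(6-j); the z^4 term has j = 2.
C(6,2) = 15.
Coefficient = C(6,2) · 4^2 · 2^4 = 15 · 16 · 16 = 3840.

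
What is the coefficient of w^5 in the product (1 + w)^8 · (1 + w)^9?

6188

Coefficient of w^5 = Σ_{j} C(8,j)·C(9,5-j) for j from 0 to 5.
= 126 + 1008 + 2352 + 2016 + 630 + 56 = 6188.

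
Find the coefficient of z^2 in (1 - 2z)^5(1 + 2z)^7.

-16

Coefficient of z^2 = Σ_{j} C(5,j)·(-2)^j·C(7,2-j)·2^(2-j) for j from 0 to 2.
= 84 + (-140) + 40 = -16.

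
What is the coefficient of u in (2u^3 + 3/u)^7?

General term: C(7,j)·(2u^3)^j·(3/u)^(7-j), with u-exponent 3j − 1(7−j) = 4j − 7.
Set 4j − 7 = 1: j = 2.
C(7,2) = 21; 2^2 = 4; 3^5 = 243.
Coefficient = 21 · 4 · 243 = 20412.

20412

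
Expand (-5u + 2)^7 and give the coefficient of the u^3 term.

-70000

The general term is C(7,j)·(-5u)^j·(2)^(7-j); the u^3 term has j = 3.
C(7,3) = 35.
Coefficient = C(7,3) · (-5)^3 · 2^4 = 35 · (-125) · 16 = -70000.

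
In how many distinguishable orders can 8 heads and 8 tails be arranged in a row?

Choose positions for the heads: C(16,8) = 12870.

12870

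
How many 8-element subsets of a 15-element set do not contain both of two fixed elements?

4719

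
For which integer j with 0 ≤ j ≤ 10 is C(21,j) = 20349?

5

C(21,j) increases on 0 ≤ j ≤ 10. C(21,4) = 5985 and C(21,5) = 20349, so j = 5.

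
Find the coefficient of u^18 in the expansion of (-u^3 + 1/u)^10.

-120

General term: C(10,j)·(-u^3)^j·(1/u)^(10-j), with u-exponent 3j − 1(10−j) = 4j − 10.
Set 4j − 10 = 18: j = 7.
C(10,7) = 120; (-1)^7 = -1; 1^3 = 1.
Coefficient = 120 · (-1) · 1 = -120.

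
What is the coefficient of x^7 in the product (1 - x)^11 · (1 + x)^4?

Coefficient of x^7 = Σ_{j} C(11,j)·(-1)^j·C(4,7-j)·1^(7-j) for j from 3 to 7.
= (-165) + 1320 + (-2772) + 1848 + (-330) = -99.

-99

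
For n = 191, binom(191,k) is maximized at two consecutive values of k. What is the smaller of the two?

For odd n = 191, C(191,k) peaks at k = (n−1)/2 and (n+1)/2; the smaller is 95.

95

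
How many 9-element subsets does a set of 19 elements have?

92378

C(19,9) = (19·18·17·16·15·14·13·12·11) / 9! = 33522128640 / 362880 = 92378.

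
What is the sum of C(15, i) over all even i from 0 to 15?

16384

Even-i terms of row 15 sum to 2^14 = 16384.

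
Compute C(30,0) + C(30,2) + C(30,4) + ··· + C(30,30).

Half of (1+1)^30 + (1−1)^30 gives the even-index sum: 2^29 = 536870912.

536870912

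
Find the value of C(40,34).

C(40,34) = C(40,6) by symmetry.
C(40,6) = (40·39·38·37·36·35) / 6! = 2763633600 / 720 = 3838380.

3838380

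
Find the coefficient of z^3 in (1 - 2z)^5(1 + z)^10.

-10

Coefficient of z^3 = Σ_{j} C(5,j)·(-2)^j·C(10,3-j)·1^(3-j) for j from 0 to 3.
= 120 + (-450) + 400 + (-80) = -10.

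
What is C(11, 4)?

C(11,4) = (11·10·9·8) / 4! = 7920 / 24 = 330.

330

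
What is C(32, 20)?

225792840

C(32,20) = C(32,12) by symmetry.
C(32,12) = (32·31·30·29·28·27·26·25·24·23·22·21) / 12! = 108155131628544000 / 479001600 = 225792840.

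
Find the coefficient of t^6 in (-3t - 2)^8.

81648

The general term is C(8,j)·(-3t)^j·(-2)^(8-j); the t^6 term has j = 6.
C(8,6) = 28.
Coefficient = C(8,6) · (-3)^6 · (-2)^2 = 28 · 729 · 4 = 81648.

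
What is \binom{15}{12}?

C(15,12) = C(15,3) by symmetry.
C(15,3) = (15·14·13) / 3! = 2730 / 6 = 455.

455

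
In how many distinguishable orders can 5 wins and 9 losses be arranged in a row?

Choose positions for the wins: C(14,5) = 2002.

2002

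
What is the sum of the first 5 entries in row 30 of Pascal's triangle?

31931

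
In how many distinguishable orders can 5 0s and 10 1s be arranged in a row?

Choose positions for the 0s: C(15,5) = 3003.

3003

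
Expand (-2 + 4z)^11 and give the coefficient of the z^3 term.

2703360

The general term is C(11,j)·(-2)^j·(4z)^(11-j); the z^3 term has j = 8.
C(11,8) = 165.
Coefficient = C(11,8) · (-2)^8 · 4^3 = 165 · 256 · 64 = 2703360.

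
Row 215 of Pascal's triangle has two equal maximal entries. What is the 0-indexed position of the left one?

For odd n = 215, C(215,m) peaks at m = (n−1)/2 and (n+1)/2; the smaller is 107.

107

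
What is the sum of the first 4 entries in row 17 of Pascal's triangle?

834

1 + 17 + 136 + 680 = 834.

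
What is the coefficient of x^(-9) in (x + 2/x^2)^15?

General term: C(15,j)·(x)^j·(2/x^2)^(15-j), with x-exponent 1j − 2(15−j) = 3j − 30.
Set 3j − 30 = -9: j = 7.
C(15,7) = 6435; 1^7 = 1; 2^8 = 256.
Coefficient = 6435 · 1 · 256 = 1647360.

1647360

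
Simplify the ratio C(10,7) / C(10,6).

4/7

C(n,k+1)/C(n,k) = (n−k)/(k+1) = (10−6)/(6+1) = 4/7.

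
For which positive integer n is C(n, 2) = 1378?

n(n−1)/2 = 1378 ⇒ n(n−1) = 2756. Since 53·52 = 2756, n = 53.

53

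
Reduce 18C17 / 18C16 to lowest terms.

2/17

C(n,k+1)/C(n,k) = (n−k)/(k+1) = (18−16)/(16+1) = 2/17.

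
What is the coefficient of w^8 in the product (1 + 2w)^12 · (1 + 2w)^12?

188280576

(1 + 2w)^12(1 + 2w)^12 = (1 + 2w)^24, so the coefficient of w^8 is C(24,8)·2^8 = 735471·256 = 188280576.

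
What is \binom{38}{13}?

5414950296

C(38,13) = (38·37·36·35·34·33·32·31·30·29·28·27·26) / 13! = 33719008124158156800 / 6227020800 = 5414950296.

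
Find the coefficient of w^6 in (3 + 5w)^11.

1754156250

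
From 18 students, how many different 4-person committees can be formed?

3060

This is C(18,4) = 3060.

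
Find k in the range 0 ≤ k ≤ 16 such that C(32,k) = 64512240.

C(32,k) increases on 0 ≤ k ≤ 16. C(32,9) = 28048800 and C(32,10) = 64512240, so k = 10.

10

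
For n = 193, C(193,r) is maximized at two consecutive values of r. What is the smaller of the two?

96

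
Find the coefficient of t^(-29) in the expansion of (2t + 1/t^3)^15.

General term: C(15,j)·(2t)^j·(1/t^3)^(15-j), with t-exponent 1j − 3(15−j) = 4j − 45.
Set 4j − 45 = -29: j = 4.
C(15,4) = 1365; 2^4 = 16; 1^11 = 1.
Coefficient = 1365 · 16 · 1 = 21840.

21840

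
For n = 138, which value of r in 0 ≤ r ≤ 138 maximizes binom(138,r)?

69

C(138,r) is maximized at r = 138/2 = 69.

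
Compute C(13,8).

1287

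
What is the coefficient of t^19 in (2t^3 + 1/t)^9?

4608

General term: C(9,j)·(2t^3)^j·(1/t)^(9-j), with t-exponent 3j − 1(9−j) = 4j − 9.
Set 4j − 9 = 19: j = 7.
C(9,7) = 36; 2^7 = 128; 1^2 = 1.
Coefficient = 36 · 128 · 1 = 4608.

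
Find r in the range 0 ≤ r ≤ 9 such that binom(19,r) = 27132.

C(19,r) increases on 0 ≤ r ≤ 9. C(19,5) = 11628 and C(19,6) = 27132, so r = 6.

6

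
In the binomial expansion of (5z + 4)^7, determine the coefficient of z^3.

The general term is C(7,j)·(5z)^j·(4)^(7-j); the z^3 term has j = 3.
C(7,3) = 35.
Coefficient = C(7,3) · 5^3 · 4^4 = 35 · 125 · 256 = 1120000.

1120000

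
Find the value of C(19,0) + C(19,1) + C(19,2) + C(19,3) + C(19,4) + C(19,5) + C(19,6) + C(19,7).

94184

1 + 19 + 171 + 969 + 3876 + 11628 + 27132 + 50388 = 94184.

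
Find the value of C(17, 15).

C(17,15) = C(17,2) by symmetry.
C(17,2) = (17·16) / 2! = 272 / 2 = 136.

136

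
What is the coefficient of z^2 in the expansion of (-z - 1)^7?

The general term is C(7,j)·(-z)^j·(-1)^(7-j); the z^2 term has j = 2.
C(7,2) = 21.
Coefficient = C(7,2) · (-1)^5 = 21 · (-1) = -21.

-21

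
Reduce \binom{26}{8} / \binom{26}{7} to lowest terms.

19/8

C(n,k+1)/C(n,k) = (n−k)/(k+1) = (26−7)/(7+1) = 19/8.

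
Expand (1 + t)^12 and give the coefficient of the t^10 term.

66

The general term is C(12,j)·(1)^j·(t)^(12-j); the t^10 term has j = 2.
C(12,2) = 66.
Coefficient = C(12,2) = 66.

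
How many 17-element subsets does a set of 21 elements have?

5985

C(21,17) = C(21,4) by symmetry.
C(21,4) = (21·20·19·18) / 4! = 143640 / 24 = 5985.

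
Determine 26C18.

C(26,18) = C(26,8) by symmetry.
C(26,8) = (26·25·24·23·22·21·20·19) / 8! = 62990928000 / 40320 = 1562275.

1562275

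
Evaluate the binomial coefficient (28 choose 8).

3108105

C(28,8) = (28·27·26·25·24·23·22·21) / 8! = 125318793600 / 40320 = 3108105.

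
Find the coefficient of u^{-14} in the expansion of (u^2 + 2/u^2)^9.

General term: C(9,j)·(u^2)^j·(2/u^2)^(9-j), with u-exponent 2j − 2(9−j) = 4j − 18.
Set 4j − 18 = -14: j = 1.
C(9,1) = 9; 1^1 = 1; 2^8 = 256.
Coefficient = 9 · 1 · 256 = 2304.

2304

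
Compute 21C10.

C(21,10) = (21·20·19·18·17·16·15·14·13·12) / 10! = 1279935820800 / 3628800 = 352716.

352716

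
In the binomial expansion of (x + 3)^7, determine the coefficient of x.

The general term is C(7,j)·(x)^j·(3)^(7-j); the x^1 term has j = 1.
C(7,1) = 7.
Coefficient = C(7,1) · 3^6 = 7 · 729 = 5103.

5103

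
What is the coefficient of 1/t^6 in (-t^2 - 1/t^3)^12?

General term: C(12,j)·(-t^2)^j·(-1/t^3)^(12-j), with t-exponent 2j − 3(12−j) = 5j − 36.
Set 5j − 36 = -6: j = 6.
C(12,6) = 924; (-1)^6 = 1; (-1)^6 = 1.
Coefficient = 924 · 1 · 1 = 924.

924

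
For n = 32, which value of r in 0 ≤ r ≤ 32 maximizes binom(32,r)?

16

C(32,r) is maximized at r = 32/2 = 16.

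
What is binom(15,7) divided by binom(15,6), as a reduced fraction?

9/7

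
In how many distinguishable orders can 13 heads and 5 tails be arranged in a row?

Choose positions for the heads: C(18,13) = 8568.

8568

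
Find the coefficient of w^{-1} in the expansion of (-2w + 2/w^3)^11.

337920

General term: C(11,j)·(-2w)^j·(2/w^3)^(11-j), with w-exponent 1j − 3(11−j) = 4j − 33.
Set 4j − 33 = -1: j = 8.
C(11,8) = 165; (-2)^8 = 256; 2^3 = 8.
Coefficient = 165 · 256 · 8 = 337920.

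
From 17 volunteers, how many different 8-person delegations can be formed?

24310

This is C(17,8) = 24310.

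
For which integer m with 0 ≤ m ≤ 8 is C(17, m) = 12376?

6

C(17,m) increases on 0 ≤ m ≤ 8. C(17,5) = 6188 and C(17,6) = 12376, so m = 6.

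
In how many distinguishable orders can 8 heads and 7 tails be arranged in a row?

Choose positions for the heads: C(15,8) = 6435.

6435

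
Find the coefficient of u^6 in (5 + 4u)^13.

The general term is C(13,j)·(5)^j·(4u)^(13-j); the u^6 term has j = 7.
C(13,7) = 1716.
Coefficient = C(13,7) · 5^7 · 4^6 = 1716 · 78125 · 4096 = 549120000000.

549120000000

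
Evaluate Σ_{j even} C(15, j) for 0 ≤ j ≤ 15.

16384

Half of (1+1)^15 + (1−1)^15 gives the even-index sum: 2^14 = 16384.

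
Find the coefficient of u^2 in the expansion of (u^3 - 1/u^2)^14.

General term: C(14,j)·(u^3)^j·(-1/u^2)^(14-j), with u-exponent 3j − 2(14−j) = 5j − 28.
Set 5j − 28 = 2: j = 6.
C(14,6) = 3003; 1^6 = 1; (-1)^8 = 1.
Coefficient = 3003 · 1 · 1 = 3003.

3003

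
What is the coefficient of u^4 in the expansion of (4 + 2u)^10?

The general term is C(10,j)·(4)^j·(2u)^(10-j); the u^4 term has j = 6.
C(10,6) = 210.
Coefficient = C(10,6) · 4^6 · 2^4 = 210 · 4096 · 16 = 13762560.

13762560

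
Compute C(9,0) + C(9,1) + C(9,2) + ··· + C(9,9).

512

The entries of row 9 sum to 2^9 = 512.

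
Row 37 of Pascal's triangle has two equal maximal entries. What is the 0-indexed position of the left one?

18

For odd n = 37, C(37,i) peaks at i = (n−1)/2 and (n+1)/2; the lesser is 18.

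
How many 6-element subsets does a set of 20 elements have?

38760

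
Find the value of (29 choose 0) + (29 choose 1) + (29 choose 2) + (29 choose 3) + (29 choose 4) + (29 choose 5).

1 + 29 + 406 + 3654 + 23751 + 118755 = 146596.

146596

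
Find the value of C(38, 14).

C(38,14) = (38·37·36·35·34·33·32·31·30·29·28·27·26·25) / 14! = 842975203103953920000 / 87178291200 = 9669554100.

9669554100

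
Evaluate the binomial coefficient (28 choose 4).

C(28,4) = (28·27·26·25) / 4! = 491400 / 24 = 20475.

20475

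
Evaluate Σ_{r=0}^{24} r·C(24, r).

201326592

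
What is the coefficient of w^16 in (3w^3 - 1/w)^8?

General term: C(8,j)·(3w^3)^j·(-1/w)^(8-j), with w-exponent 3j − 1(8−j) = 4j − 8.
Set 4j − 8 = 16: j = 6.
C(8,6) = 28; 3^6 = 729; (-1)^2 = 1.
Coefficient = 28 · 729 · 1 = 20412.

20412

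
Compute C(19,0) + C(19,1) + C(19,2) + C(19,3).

1160

1 + 19 + 171 + 969 = 1160.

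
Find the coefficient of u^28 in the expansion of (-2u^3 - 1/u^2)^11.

-11264

General term: C(11,j)·(-2u^3)^j·(-1/u^2)^(11-j), with u-exponent 3j − 2(11−j) = 5j − 22.
Set 5j − 22 = 28: j = 10.
C(11,10) = 11; (-2)^10 = 1024; (-1)^1 = -1.
Coefficient = 11 · 1024 · (-1) = -11264.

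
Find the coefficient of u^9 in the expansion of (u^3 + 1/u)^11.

462

General term: C(11,j)·(u^3)^j·(1/u)^(11-j), with u-exponent 3j − 1(11−j) = 4j − 11.
Set 4j − 11 = 9: j = 5.
C(11,5) = 462; 1^5 = 1; 1^6 = 1.
Coefficient = 462 · 1 · 1 = 462.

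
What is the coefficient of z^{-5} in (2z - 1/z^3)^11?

42240

General term: C(11,j)·(2z)^j·(-1/z^3)^(11-j), with z-exponent 1j − 3(11−j) = 4j − 33.
Set 4j − 33 = -5: j = 7.
C(11,7) = 330; 2^7 = 128; (-1)^4 = 1.
Coefficient = 330 · 128 · 1 = 42240.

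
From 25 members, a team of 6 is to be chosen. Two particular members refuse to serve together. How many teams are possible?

All 6-subsets: C(25,6) = 177100. Those containing both fixed elements: C(23,4) = 8855.
177100 − 8855 = 168245.

168245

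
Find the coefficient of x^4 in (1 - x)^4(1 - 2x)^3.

Coefficient of x^4 = Σ_{j} C(4,j)·(-1)^j·C(3,4-j)·(-2)^(4-j) for j from 1 to 4.
= 32 + 72 + 24 + 1 = 129.

129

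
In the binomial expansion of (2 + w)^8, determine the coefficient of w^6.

112

The general term is C(8,j)·(2)^j·(w)^(8-j); the w^6 term has j = 2.
C(8,2) = 28.
Coefficient = C(8,2) · 2^2 = 28 · 4 = 112.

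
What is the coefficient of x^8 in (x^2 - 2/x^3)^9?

General term: C(9,j)·(x^2)^j·(-2/x^3)^(9-j), with x-exponent 2j − 3(9−j) = 5j − 27.
Set 5j − 27 = 8: j = 7.
C(9,7) = 36; 1^7 = 1; (-2)^2 = 4.
Coefficient = 36 · 1 · 4 = 144.

144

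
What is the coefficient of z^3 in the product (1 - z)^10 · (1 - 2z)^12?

-5600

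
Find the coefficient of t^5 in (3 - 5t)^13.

-26387521875

The general term is C(13,j)·(3)^j·(-5t)^(13-j); the t^5 term has j = 8.
C(13,8) = 1287.
Coefficient = C(13,8) · 3^8 · (-5)^5 = 1287 · 6561 · (-3125) = -26387521875.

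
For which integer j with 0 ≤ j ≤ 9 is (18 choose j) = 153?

2

C(18,j) increases on 0 ≤ j ≤ 9. C(18,1) = 18 and C(18,2) = 153, so j = 2.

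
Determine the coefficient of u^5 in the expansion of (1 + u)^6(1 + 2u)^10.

46530

Coefficient of u^5 = Σ_{j} C(6,j)·1^j·C(10,5-j)·2^(5-j) for j from 0 to 5.
= 8064 + 20160 + 14400 + 3600 + 300 + 6 = 46530.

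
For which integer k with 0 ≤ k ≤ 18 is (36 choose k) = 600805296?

11

C(36,k) increases on 0 ≤ k ≤ 18. C(36,10) = 254186856 and C(36,11) = 600805296, so k = 11.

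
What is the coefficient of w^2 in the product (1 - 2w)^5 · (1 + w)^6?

Coefficient of w^2 = Σ_{j} C(5,j)·(-2)^j·C(6,2-j)·1^(2-j) for j from 0 to 2.
= 15 + (-60) + 40 = -5.

-5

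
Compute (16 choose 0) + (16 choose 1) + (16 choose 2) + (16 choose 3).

697

1 + 16 + 120 + 560 = 697.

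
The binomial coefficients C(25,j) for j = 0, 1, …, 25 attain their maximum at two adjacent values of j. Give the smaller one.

12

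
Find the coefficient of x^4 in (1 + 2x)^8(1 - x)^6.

-193

Coefficient of x^4 = Σ_{j} C(8,j)·2^j·C(6,4-j)·(-1)^(4-j) for j from 0 to 4.
= 15 + (-320) + 1680 + (-2688) + 1120 = -193.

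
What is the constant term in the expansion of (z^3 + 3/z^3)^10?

General term: C(10,j)·(z^3)^j·(3/z^3)^(10-j), with z-exponent 3j − 3(10−j) = 6j − 30.
Set 6j − 30 = 0: j = 5.
C(10,5) = 252; 1^5 = 1; 3^5 = 243.
Coefficient = 252 · 1 · 243 = 61236.

61236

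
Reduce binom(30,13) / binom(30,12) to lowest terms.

18/13

C(n,k+1)/C(n,k) = (n−k)/(k+1) = (30−12)/(12+1) = 18/13.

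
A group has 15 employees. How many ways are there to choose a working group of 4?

1365

This is C(15,4) = 1365.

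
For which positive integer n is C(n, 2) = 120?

16

n(n−1)/2 = 120 ⇒ n(n−1) = 240. Since 16·15 = 240, n = 16.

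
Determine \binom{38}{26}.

2707475148

C(38,26) = C(38,12) by symmetry.
C(38,12) = (38·37·36·35·34·33·32·31·30·29·28·27) / 12! = 1296884927852236800 / 479001600 = 2707475148.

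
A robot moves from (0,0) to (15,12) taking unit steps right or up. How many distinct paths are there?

Each path is a sequence of 27 steps with 15 rights: C(27,15) = 17383860.

17383860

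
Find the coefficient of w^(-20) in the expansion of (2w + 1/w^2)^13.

312

General term: C(13,j)·(2w)^j·(1/w^2)^(13-j), with w-exponent 1j − 2(13−j) = 3j − 26.
Set 3j − 26 = -20: j = 2.
C(13,2) = 78; 2^2 = 4; 1^11 = 1.
Coefficient = 78 · 4 · 1 = 312.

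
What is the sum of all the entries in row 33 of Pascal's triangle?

8589934592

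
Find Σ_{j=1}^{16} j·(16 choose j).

524288

Differentiating (1+x)^16 and setting x=1: Σ j·C(16,j) = 16·2^15 = 524288.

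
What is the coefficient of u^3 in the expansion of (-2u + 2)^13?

The general term is C(13,j)·(-2u)^j·(2)^(13-j); the u^3 term has j = 3.
C(13,3) = 286.
Coefficient = C(13,3) · (-2)^3 · 2^10 = 286 · (-8) · 1024 = -2342912.

-2342912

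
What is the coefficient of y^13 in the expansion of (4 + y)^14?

56

The general term is C(14,j)·(4)^j·(y)^(14-j); the y^13 term has j = 1.
C(14,1) = 14.
Coefficient = C(14,1) · 4^1 = 14 · 4 = 56.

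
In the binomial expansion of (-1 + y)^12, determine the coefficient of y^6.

The general term is C(12,j)·(-1)^j·(y)^(12-j); the y^6 term has j = 6.
C(12,6) = 924.
Coefficient = C(12,6) = 924.

924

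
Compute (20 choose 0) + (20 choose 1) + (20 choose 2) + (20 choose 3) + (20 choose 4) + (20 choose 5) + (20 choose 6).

60460

1 + 20 + 190 + 1140 + 4845 + 15504 + 38760 = 60460.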